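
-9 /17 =-0.53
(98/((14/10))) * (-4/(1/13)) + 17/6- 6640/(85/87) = -1064207/102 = -10433.40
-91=-91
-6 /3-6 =-8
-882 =-882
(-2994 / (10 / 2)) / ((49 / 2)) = -5988 / 245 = -24.44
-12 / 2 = -6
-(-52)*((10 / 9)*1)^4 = 520000 / 6561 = 79.26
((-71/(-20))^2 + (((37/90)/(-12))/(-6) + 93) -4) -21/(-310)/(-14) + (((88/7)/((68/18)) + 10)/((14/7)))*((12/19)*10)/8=106.86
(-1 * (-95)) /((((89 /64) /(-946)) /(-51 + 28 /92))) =6706458880 /2047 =3276237.85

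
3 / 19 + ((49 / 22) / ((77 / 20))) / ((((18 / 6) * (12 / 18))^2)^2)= 3569 / 18392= 0.19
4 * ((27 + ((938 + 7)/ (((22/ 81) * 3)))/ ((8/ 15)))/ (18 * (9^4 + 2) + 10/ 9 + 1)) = 3487293/ 46781900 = 0.07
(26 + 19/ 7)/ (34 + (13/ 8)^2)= 192/ 245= 0.78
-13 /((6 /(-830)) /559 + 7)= -3015805 /1623892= -1.86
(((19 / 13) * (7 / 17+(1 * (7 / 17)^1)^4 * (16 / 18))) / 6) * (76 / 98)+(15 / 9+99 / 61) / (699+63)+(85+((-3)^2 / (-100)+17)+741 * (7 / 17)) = 407.11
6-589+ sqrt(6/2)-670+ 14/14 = -1252+ sqrt(3) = -1250.27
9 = 9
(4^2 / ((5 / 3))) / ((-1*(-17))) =48 / 85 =0.56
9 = 9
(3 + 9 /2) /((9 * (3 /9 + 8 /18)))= 15 /14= 1.07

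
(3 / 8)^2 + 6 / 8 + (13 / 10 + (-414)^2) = 54847421 / 320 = 171398.19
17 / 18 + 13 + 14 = 503 / 18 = 27.94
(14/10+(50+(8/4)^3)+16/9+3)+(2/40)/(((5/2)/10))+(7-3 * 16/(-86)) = 139196/1935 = 71.94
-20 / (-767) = 20 / 767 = 0.03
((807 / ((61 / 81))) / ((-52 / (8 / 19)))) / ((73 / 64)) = -8366976 / 1099891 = -7.61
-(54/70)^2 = -729/1225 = -0.60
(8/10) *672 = 537.60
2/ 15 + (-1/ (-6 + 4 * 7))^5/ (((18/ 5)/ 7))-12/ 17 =-4514584607/ 7885056960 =-0.57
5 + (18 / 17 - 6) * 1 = 1 / 17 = 0.06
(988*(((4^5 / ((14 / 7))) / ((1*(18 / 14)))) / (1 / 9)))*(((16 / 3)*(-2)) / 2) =-56655872 / 3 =-18885290.67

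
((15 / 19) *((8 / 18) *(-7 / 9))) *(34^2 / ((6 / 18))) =-161840 / 171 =-946.43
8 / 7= 1.14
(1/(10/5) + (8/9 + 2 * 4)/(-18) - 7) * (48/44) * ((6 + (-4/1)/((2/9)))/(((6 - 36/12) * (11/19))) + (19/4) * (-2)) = 37183/297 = 125.20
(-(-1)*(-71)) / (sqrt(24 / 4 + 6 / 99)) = -71*sqrt(66) / 20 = -28.84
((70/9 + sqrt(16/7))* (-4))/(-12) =4* sqrt(7)/21 + 70/27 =3.10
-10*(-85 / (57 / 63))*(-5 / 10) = -8925 / 19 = -469.74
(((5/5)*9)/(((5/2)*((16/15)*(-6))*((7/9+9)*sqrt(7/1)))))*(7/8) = -81*sqrt(7)/11264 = -0.02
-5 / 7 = -0.71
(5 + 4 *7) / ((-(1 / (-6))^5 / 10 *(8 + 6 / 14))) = 304450.17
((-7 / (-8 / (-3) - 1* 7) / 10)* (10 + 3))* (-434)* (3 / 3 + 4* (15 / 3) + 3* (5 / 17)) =-1695204 / 85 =-19943.58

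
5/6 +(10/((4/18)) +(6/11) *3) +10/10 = 3199/66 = 48.47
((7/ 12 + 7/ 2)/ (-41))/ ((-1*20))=49/ 9840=0.00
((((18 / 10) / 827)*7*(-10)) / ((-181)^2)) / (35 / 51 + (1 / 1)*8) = -0.00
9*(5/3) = 15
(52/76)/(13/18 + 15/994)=58149/62662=0.93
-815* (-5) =4075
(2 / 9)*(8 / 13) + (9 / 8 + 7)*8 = 7621 / 117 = 65.14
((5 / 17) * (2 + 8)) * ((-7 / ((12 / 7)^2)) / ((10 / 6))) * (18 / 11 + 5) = -125195 / 4488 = -27.90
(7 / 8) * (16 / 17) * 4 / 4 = 14 / 17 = 0.82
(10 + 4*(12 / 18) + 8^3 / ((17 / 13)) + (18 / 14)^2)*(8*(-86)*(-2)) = 558448.42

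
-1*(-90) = 90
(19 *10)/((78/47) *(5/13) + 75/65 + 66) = 116090/41421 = 2.80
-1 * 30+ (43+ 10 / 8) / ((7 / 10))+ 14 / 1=661 / 14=47.21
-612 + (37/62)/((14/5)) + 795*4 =2229209/868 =2568.21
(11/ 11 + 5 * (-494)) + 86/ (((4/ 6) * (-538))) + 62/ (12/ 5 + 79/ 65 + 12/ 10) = -413637023/ 168394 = -2456.36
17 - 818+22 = -779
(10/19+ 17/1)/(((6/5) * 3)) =185/38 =4.87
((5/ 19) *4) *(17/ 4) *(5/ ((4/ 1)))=425/ 76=5.59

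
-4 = -4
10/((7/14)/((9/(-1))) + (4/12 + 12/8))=45/8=5.62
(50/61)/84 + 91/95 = 235517/243390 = 0.97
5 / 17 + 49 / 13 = 898 / 221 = 4.06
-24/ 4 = -6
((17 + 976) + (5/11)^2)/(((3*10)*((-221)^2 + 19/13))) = 781157/1152437880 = 0.00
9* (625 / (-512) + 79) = 358407 / 512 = 700.01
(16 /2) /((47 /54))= 9.19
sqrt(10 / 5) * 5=5 * sqrt(2)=7.07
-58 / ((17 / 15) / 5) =-255.88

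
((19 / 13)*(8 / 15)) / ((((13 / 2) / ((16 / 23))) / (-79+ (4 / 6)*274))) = 8.65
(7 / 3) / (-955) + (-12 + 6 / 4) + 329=1824991 / 5730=318.50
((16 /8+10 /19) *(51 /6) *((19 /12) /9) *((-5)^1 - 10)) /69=-170 /207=-0.82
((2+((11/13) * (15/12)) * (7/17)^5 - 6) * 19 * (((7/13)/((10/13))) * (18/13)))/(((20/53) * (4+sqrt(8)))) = -18677402862111/191964666400+18677402862111 * sqrt(2)/383929332800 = -28.50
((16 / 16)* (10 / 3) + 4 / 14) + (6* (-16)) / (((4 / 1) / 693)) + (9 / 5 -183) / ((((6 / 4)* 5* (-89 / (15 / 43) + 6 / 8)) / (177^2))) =-21880368308 / 1602615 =-13652.92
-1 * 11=-11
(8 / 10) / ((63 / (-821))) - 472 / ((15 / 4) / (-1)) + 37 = 48019 / 315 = 152.44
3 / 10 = 0.30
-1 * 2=-2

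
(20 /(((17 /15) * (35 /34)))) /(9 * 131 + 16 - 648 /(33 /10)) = 264 /15379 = 0.02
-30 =-30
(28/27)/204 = 7/1377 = 0.01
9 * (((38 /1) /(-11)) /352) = -171 /1936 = -0.09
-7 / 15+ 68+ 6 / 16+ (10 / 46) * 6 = 69.21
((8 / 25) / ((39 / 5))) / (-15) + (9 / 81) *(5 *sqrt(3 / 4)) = -8 / 2925 + 5 *sqrt(3) / 18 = 0.48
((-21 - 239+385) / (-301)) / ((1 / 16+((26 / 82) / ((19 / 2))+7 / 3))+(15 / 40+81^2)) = -4674000 / 73875563867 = -0.00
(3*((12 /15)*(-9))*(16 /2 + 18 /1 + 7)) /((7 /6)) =-21384 /35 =-610.97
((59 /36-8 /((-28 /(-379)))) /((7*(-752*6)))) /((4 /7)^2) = 0.01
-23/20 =-1.15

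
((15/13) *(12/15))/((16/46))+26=745/26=28.65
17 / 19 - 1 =-2 / 19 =-0.11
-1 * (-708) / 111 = 236 / 37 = 6.38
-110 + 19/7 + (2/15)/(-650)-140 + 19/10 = -16747589/68250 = -245.39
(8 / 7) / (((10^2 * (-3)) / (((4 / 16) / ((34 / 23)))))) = -23 / 35700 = -0.00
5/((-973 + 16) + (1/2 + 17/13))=-26/4967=-0.01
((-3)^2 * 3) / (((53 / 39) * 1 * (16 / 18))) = 9477 / 424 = 22.35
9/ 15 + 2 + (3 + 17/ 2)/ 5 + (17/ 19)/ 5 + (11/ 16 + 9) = 4489/ 304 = 14.77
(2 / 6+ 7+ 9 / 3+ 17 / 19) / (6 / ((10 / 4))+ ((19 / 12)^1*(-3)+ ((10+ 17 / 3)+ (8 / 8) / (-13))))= 166400 / 196213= 0.85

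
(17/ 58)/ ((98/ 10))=0.03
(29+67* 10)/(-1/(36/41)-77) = -25164/2813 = -8.95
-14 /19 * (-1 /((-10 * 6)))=-7 /570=-0.01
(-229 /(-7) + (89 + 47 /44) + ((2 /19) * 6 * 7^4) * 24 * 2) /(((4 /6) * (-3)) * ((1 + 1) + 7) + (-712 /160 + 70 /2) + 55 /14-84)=-2133375655 /1975677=-1079.82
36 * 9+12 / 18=974 / 3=324.67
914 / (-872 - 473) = -914 / 1345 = -0.68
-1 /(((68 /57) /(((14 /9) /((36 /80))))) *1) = -1330 /459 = -2.90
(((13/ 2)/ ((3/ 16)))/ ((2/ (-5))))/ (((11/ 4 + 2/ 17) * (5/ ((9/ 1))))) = -272/ 5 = -54.40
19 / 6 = 3.17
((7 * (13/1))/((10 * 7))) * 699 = 9087/10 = 908.70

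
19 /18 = 1.06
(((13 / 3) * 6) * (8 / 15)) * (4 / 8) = 104 / 15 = 6.93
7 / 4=1.75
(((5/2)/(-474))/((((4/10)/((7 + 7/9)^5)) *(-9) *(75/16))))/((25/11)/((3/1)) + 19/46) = 1700868400000/223815845709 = 7.60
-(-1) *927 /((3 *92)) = 309 /92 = 3.36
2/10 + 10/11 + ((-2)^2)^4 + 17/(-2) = 27347/110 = 248.61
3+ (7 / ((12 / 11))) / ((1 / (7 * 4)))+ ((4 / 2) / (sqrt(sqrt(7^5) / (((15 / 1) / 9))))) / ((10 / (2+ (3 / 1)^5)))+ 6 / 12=188.72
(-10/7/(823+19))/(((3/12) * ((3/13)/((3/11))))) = -260/32417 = -0.01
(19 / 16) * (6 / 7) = 57 / 56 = 1.02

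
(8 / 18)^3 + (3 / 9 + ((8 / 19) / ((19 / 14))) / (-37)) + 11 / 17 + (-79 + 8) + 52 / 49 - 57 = -1021020966670 / 8111131749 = -125.88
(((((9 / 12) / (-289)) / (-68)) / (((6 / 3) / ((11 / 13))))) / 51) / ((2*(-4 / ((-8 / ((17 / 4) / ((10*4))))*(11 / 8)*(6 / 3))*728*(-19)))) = -605 / 1021252025248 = -0.00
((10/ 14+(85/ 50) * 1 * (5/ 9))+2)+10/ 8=1237/ 252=4.91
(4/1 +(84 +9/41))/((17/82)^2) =593188/289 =2052.55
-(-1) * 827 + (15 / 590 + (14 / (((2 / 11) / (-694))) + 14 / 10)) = -31039649 / 590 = -52609.57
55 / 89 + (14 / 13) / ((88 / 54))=32551 / 25454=1.28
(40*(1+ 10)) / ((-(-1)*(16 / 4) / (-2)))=-220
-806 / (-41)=806 / 41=19.66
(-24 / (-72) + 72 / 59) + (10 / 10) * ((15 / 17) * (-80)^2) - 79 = 16758964 / 3009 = 5569.61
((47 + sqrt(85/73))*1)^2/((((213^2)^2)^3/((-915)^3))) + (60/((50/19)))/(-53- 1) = -49776622925294899517941801679/117892001665172076227671945095- 2667026750*sqrt(6205)/23578400333034415245534389019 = -0.42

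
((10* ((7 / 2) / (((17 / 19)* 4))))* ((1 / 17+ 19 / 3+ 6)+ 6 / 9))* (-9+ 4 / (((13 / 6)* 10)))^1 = -8459199 / 7514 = -1125.79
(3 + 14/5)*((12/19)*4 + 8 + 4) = 8004/95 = 84.25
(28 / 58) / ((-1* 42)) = -1 / 87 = -0.01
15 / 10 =3 / 2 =1.50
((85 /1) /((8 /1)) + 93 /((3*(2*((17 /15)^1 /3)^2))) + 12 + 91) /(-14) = -513801 /32368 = -15.87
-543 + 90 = -453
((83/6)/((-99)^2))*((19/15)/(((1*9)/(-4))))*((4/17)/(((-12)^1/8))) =25232/202439655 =0.00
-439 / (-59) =439 / 59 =7.44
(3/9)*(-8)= -2.67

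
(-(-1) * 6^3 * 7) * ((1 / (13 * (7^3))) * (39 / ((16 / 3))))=243 / 98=2.48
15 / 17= 0.88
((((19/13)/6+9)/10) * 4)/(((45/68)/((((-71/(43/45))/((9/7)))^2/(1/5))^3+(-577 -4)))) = 481051190836169062810583456/18489986918325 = 26016848630618.03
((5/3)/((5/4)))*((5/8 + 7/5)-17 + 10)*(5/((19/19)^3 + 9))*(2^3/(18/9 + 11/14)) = -5572/585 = -9.52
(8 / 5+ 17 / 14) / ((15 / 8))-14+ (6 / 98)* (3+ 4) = -6337 / 525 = -12.07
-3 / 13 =-0.23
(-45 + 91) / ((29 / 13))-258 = -6884 / 29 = -237.38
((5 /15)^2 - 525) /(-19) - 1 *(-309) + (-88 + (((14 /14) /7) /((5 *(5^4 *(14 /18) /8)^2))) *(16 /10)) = 142408649669837 /572783203125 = 248.63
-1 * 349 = -349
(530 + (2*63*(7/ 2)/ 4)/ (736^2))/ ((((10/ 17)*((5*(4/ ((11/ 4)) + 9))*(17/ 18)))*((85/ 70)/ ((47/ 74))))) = 37404404845731/ 3918358016000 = 9.55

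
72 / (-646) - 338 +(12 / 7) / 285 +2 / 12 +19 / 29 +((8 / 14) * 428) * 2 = 298717787 / 1967070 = 151.86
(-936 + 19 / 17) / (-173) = 15893 / 2941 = 5.40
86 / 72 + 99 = 3607 / 36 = 100.19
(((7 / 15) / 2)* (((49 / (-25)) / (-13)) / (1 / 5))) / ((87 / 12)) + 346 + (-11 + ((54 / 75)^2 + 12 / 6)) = 238600469 / 706875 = 337.54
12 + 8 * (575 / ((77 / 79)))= 364324 / 77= 4731.48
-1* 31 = -31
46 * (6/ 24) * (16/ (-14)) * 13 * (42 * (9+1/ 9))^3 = -258498962176/ 27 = -9574035636.15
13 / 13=1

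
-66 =-66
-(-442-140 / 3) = 1466 / 3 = 488.67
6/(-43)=-6/43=-0.14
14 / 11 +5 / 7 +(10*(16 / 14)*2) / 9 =3137 / 693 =4.53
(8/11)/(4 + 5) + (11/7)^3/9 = 5795/11319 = 0.51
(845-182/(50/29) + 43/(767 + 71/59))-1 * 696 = 49285289/1133100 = 43.50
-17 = -17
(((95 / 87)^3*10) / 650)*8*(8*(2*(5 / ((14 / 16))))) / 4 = 219488000 / 59923773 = 3.66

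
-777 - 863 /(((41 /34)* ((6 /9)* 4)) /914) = -20177655 /82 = -246068.96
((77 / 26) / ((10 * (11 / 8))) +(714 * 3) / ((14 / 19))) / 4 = 188969 / 260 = 726.80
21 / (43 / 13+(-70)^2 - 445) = 273 / 57958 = 0.00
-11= -11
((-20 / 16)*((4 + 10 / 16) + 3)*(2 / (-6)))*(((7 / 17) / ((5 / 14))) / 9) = 0.41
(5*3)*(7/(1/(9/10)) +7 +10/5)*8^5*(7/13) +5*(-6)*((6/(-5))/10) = 263209194/65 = 4049372.22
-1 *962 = -962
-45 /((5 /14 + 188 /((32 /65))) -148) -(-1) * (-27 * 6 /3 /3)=-238626 /13117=-18.19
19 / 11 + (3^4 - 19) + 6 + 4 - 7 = 734 / 11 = 66.73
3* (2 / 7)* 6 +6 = 78 / 7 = 11.14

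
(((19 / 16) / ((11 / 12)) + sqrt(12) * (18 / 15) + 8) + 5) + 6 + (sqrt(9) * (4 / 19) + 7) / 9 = 25.30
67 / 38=1.76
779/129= 6.04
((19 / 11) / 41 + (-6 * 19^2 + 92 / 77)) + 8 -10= -621861 / 287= -2166.76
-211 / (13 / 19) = -4009 / 13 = -308.38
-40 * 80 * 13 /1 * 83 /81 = -42627.16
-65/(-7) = 65/7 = 9.29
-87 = -87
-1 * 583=-583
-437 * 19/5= -8303/5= -1660.60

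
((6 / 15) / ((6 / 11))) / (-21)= -11 / 315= -0.03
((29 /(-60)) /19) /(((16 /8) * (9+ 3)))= -29 /27360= -0.00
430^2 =184900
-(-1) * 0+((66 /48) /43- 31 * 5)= -53309 /344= -154.97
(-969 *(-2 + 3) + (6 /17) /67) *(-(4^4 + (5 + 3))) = 291372840 /1139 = 255814.61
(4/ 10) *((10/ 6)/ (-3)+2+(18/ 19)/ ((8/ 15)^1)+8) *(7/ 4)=10745/ 1368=7.85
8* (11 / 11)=8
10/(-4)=-5/2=-2.50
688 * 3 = 2064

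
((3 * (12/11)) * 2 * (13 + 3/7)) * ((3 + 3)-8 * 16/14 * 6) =-2314656/539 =-4294.35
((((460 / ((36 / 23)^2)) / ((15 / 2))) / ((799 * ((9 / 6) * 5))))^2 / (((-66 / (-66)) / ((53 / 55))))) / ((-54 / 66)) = -7845902117 / 381681524071125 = -0.00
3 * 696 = 2088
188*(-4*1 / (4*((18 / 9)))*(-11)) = 1034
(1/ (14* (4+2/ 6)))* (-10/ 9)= -5/ 273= -0.02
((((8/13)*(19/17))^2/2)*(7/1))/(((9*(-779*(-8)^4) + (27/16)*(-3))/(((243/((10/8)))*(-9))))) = 1257596928/12467288705365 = 0.00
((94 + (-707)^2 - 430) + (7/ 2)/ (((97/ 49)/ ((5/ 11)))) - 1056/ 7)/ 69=2486494565/ 343574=7237.14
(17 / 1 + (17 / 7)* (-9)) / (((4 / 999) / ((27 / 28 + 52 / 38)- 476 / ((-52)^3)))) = -185483825505 / 65453024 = -2833.85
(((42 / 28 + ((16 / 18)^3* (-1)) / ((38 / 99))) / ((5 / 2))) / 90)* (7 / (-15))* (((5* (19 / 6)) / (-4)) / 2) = -0.00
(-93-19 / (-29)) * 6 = -16068 / 29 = -554.07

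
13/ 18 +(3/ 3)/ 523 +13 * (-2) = -237947/ 9414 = -25.28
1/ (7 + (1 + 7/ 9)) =9/ 79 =0.11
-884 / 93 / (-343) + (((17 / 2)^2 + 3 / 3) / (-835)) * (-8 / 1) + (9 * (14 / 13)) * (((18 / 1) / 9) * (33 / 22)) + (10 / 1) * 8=38021975372 / 346263645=109.81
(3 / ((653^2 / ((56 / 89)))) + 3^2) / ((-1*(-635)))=341553777 / 24098504635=0.01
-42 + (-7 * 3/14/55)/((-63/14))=-6929/165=-41.99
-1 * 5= -5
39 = 39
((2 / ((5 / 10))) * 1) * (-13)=-52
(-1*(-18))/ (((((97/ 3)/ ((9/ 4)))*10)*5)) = 243/ 9700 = 0.03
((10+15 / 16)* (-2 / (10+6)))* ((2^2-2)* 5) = -875 / 64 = -13.67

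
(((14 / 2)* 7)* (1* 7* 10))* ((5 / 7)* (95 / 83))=232750 / 83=2804.22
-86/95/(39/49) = -4214/3705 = -1.14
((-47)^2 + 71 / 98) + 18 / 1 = 218317 / 98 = 2227.72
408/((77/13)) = 68.88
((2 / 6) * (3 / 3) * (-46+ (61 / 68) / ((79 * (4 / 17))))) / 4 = -19361 / 5056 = -3.83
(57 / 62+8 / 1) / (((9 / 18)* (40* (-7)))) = -79 / 1240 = -0.06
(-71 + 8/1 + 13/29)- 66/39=-24220/377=-64.24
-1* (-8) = 8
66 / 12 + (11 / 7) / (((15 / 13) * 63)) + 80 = 85.52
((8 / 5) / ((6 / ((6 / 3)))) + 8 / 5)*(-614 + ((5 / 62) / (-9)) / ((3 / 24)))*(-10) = 10964864 / 837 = 13100.20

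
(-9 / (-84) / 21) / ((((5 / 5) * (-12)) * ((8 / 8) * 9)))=-1 / 21168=-0.00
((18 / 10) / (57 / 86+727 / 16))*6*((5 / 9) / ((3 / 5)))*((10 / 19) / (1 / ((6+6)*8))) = 6604800 / 602623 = 10.96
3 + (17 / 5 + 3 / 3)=37 / 5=7.40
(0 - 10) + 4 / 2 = -8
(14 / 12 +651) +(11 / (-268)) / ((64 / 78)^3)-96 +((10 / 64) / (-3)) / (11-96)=83019681107 / 149291008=556.09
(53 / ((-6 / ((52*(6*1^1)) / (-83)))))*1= 2756 / 83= 33.20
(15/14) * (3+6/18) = 25/7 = 3.57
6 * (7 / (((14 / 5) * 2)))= 15 / 2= 7.50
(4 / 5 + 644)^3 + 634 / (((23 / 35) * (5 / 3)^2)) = 770749937302 / 2875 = 268086934.71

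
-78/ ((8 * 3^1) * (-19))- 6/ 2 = -215/ 76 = -2.83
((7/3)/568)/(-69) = -7/117576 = -0.00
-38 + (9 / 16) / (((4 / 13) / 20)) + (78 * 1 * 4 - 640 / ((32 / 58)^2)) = -28671 / 16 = -1791.94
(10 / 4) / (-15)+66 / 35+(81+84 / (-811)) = 14070241 / 170310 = 82.62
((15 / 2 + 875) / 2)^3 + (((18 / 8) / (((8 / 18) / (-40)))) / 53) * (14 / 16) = 291413711285 / 3392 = 85912061.11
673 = 673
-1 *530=-530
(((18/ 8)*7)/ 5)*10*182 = 5733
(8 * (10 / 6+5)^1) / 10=16 / 3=5.33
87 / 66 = 29 / 22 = 1.32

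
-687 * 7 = -4809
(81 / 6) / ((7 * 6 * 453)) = 0.00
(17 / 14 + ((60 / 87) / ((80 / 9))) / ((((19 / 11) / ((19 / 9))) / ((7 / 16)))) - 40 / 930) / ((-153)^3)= -1465327 / 4327461899712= -0.00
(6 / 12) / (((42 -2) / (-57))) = -57 / 80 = -0.71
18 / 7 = 2.57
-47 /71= -0.66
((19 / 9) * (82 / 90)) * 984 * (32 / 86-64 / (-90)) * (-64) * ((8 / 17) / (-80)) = 17137700864 / 22204125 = 771.83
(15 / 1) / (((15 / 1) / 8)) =8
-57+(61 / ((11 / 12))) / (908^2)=-129234549 / 2267276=-57.00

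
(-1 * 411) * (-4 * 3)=4932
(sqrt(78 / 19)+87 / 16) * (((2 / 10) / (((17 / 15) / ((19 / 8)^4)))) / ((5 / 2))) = 20577 * sqrt(1482) / 174080+34013781 / 2785280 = 16.76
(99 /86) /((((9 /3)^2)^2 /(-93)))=-341 /258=-1.32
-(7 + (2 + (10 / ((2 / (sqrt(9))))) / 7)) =-78 / 7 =-11.14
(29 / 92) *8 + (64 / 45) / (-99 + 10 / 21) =1789726 / 713805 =2.51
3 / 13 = 0.23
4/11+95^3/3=9431137/33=285792.03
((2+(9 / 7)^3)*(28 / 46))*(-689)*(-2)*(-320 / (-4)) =311979200 / 1127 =276822.72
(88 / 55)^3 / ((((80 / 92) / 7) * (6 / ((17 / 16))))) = 10948 / 1875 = 5.84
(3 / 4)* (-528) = -396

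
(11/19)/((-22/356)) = -178/19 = -9.37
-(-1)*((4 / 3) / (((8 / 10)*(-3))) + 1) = 4 / 9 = 0.44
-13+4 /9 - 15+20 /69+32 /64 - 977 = -415559 /414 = -1003.77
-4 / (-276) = 1 / 69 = 0.01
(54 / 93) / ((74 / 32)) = 288 / 1147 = 0.25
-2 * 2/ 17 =-4/ 17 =-0.24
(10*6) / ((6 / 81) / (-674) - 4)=-545940 / 36397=-15.00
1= 1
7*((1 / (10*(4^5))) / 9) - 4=-368633 / 92160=-4.00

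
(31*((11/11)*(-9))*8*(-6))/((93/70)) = 10080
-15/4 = -3.75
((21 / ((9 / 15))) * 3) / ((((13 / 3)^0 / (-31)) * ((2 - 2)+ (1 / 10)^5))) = -325500000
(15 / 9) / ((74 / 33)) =55 / 74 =0.74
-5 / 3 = -1.67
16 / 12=4 / 3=1.33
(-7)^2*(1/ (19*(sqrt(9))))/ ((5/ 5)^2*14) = 7/ 114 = 0.06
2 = 2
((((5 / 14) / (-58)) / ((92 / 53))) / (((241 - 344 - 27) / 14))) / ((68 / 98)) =2597 / 4717024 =0.00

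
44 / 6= 7.33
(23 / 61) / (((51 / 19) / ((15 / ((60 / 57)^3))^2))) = 61677149991 / 2654720000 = 23.23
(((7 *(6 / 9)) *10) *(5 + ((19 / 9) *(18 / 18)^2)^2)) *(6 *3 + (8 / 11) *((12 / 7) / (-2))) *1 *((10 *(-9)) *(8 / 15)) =-109323520 / 297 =-368092.66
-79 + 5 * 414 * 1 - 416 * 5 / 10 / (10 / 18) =8083 / 5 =1616.60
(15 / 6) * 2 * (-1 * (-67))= 335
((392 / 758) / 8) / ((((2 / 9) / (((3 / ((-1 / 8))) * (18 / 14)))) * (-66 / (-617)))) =-83.91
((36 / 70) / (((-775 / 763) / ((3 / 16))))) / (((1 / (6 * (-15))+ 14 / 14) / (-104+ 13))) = 2410317 / 275900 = 8.74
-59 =-59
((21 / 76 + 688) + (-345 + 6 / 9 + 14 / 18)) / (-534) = -235789 / 365256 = -0.65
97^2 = 9409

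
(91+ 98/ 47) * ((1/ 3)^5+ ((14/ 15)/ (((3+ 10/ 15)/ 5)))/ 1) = 14931875/ 125631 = 118.86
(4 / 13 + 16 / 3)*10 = 2200 / 39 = 56.41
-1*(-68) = 68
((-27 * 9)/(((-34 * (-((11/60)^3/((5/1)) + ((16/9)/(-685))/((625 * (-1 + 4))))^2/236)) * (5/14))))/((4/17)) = -10985377230072000000000/829394525521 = -13245056353.82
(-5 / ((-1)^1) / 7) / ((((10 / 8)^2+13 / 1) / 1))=80 / 1631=0.05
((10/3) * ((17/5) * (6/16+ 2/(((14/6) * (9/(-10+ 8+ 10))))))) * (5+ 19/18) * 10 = 1769615/2268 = 780.25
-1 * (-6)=6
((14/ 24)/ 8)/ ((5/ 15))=7/ 32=0.22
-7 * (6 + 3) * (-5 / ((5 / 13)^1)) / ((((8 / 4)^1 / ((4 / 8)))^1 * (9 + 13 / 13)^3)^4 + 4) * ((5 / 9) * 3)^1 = 105 / 19692307692308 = 0.00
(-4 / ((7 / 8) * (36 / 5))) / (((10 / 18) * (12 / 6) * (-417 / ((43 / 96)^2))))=0.00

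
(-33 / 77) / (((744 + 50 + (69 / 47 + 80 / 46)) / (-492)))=1595556 / 6032467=0.26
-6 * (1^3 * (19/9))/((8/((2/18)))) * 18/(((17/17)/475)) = -9025/6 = -1504.17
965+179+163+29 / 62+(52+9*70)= 123347 / 62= 1989.47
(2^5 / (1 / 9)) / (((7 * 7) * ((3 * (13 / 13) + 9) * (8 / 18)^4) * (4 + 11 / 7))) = 6561 / 2912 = 2.25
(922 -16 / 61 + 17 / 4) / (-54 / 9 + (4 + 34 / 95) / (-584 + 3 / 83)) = -1040357761255 / 6749452848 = -154.14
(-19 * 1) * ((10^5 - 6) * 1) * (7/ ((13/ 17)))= -226086434/ 13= -17391264.15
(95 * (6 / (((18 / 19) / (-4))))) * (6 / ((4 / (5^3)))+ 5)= -1389850 / 3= -463283.33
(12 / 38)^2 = 36 / 361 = 0.10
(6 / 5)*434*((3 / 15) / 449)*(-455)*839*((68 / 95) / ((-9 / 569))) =4007587.86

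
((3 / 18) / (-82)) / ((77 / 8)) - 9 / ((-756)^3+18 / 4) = -192017152 / 909386923137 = -0.00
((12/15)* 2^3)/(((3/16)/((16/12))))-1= 2003/45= 44.51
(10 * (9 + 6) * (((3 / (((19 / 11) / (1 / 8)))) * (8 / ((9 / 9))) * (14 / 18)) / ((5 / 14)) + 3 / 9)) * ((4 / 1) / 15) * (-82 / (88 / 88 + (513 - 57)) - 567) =-810780728 / 8683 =-93375.65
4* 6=24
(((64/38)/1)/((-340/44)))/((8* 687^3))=-44/523651965345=-0.00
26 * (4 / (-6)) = -52 / 3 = -17.33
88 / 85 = 1.04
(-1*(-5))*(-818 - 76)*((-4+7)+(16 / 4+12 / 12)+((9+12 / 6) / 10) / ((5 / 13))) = -48544.20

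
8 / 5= 1.60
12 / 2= 6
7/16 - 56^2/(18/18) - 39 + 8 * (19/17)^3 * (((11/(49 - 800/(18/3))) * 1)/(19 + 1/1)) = -28698449499/9039920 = -3174.64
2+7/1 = 9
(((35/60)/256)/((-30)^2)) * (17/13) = 119/35942400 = 0.00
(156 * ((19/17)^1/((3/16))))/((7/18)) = 284544/119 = 2391.13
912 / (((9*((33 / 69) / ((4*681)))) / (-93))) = -590432448 / 11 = -53675677.09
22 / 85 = 0.26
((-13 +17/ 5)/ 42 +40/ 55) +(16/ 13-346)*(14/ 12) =-2010669/ 5005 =-401.73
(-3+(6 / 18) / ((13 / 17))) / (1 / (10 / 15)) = -200 / 117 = -1.71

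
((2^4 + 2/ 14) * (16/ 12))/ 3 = 452/ 63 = 7.17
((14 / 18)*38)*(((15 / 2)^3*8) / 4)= 49875 / 2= 24937.50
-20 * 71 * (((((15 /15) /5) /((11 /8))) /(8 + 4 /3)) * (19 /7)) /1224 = -1349 /27489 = -0.05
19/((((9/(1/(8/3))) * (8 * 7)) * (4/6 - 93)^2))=57/34374592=0.00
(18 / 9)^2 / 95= 4 / 95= 0.04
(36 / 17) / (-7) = -36 / 119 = -0.30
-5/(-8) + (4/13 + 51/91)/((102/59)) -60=-2185831/37128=-58.87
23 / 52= 0.44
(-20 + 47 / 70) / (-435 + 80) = 1353 / 24850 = 0.05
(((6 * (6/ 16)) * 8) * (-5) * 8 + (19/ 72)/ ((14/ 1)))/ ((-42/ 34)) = 12337597/ 21168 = 582.84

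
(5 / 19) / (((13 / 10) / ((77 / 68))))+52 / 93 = 0.79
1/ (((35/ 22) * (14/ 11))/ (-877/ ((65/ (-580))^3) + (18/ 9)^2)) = 33127732836/ 107653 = 307726.98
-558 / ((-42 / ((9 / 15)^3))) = 2511 / 875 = 2.87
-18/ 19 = -0.95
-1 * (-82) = 82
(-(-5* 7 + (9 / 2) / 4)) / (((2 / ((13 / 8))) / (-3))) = -82.57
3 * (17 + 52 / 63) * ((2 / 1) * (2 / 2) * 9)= 6738 / 7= 962.57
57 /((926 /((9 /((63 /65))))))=0.57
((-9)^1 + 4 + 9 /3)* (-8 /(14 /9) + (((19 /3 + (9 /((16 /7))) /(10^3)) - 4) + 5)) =-737323 /168000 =-4.39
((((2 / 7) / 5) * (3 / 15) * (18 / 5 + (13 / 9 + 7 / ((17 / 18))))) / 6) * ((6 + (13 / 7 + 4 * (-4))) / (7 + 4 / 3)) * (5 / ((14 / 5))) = -181051 / 4373250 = -0.04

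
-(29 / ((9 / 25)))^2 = -525625 / 81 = -6489.20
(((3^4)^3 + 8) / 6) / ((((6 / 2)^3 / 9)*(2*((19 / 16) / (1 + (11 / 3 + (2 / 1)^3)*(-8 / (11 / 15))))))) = -51802292 / 33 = -1569766.42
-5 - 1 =-6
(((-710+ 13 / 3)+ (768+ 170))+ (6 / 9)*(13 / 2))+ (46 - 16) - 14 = 758 / 3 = 252.67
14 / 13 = 1.08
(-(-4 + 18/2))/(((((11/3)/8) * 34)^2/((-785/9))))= 62800/34969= 1.80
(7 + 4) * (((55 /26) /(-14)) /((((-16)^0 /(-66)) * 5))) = 3993 /182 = 21.94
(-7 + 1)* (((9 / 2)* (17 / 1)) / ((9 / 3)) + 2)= -165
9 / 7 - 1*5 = -26 / 7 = -3.71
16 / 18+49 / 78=355 / 234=1.52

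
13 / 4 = 3.25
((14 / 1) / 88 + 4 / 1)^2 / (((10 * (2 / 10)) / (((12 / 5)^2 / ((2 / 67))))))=20193867 / 12100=1668.91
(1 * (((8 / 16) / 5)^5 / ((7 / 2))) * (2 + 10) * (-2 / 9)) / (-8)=1 / 1050000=0.00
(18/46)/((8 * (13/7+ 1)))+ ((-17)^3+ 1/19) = -343512083/69920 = -4912.93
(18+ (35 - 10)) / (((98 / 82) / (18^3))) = 209832.98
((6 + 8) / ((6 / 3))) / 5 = 7 / 5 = 1.40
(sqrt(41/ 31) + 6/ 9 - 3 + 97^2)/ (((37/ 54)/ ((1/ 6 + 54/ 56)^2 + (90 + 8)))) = 1363133.87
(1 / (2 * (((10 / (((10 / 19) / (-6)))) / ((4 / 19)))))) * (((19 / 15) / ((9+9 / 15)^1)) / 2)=-1 / 16416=-0.00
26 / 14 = 1.86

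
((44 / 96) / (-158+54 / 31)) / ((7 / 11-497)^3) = 453871 / 18923144438016000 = 0.00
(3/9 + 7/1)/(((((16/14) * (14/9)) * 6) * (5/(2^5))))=22/5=4.40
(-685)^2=469225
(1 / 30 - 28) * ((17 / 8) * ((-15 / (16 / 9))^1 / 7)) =128367 / 1792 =71.63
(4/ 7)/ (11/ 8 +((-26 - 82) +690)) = 32/ 32669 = 0.00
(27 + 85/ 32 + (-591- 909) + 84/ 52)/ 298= -610991/ 123968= -4.93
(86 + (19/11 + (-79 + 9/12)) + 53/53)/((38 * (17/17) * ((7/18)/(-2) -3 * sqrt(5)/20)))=145215/202312 -112023 * sqrt(5)/202312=-0.52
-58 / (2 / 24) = -696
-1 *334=-334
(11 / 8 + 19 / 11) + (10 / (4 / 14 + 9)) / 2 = 4165 / 1144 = 3.64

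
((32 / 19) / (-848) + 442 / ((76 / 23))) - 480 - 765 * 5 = -8400875 / 2014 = -4171.24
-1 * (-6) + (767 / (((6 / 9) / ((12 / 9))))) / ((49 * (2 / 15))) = 11799 / 49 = 240.80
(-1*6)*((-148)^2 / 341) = -131424 / 341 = -385.41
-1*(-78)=78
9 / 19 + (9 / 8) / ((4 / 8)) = 207 / 76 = 2.72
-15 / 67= -0.22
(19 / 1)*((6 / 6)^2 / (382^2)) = 19 / 145924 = 0.00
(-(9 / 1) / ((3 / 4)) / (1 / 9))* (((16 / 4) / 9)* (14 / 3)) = -224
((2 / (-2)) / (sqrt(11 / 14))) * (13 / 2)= -13 * sqrt(154) / 22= -7.33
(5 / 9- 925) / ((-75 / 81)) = 4992 / 5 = 998.40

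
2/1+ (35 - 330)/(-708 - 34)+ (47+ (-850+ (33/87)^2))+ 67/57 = -28429903991/35569254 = -799.28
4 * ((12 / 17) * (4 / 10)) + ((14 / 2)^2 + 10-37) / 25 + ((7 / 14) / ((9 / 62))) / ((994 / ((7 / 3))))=3287411 / 1629450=2.02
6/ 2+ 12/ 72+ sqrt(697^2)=4201/ 6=700.17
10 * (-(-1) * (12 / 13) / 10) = 12 / 13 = 0.92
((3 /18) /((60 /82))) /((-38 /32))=-164 /855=-0.19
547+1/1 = 548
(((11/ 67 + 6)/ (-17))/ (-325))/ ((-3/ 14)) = -5782/ 1110525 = -0.01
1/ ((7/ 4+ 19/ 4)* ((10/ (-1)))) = -1/ 65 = -0.02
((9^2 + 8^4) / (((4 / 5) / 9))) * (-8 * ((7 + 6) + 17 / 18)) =-5242135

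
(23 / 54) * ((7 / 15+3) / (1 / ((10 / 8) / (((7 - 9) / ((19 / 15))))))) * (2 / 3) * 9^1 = -5681 / 810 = -7.01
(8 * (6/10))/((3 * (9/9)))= 8/5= 1.60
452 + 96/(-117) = 17596/39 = 451.18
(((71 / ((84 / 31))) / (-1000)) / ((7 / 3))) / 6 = -2201 / 1176000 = -0.00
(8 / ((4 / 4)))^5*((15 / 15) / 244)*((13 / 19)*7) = 745472 / 1159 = 643.20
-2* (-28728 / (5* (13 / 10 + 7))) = 114912 / 83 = 1384.48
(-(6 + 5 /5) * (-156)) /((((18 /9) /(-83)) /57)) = -2583126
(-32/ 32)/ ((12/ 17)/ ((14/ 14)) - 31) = 17/ 515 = 0.03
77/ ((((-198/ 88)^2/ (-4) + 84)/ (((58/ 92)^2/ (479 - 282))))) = 1036112/ 551807835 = 0.00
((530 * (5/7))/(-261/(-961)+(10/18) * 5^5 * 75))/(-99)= -1273325/43357707624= -0.00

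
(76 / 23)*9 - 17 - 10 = 63 / 23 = 2.74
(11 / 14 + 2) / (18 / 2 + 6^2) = 13 / 210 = 0.06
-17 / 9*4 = -68 / 9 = -7.56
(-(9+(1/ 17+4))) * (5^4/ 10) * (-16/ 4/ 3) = 18500/ 17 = 1088.24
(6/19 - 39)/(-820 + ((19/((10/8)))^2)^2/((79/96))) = -0.00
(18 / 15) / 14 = 3 / 35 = 0.09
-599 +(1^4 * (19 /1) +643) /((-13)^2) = -100569 /169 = -595.08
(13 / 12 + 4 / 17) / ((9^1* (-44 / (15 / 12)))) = -1345 / 323136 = -0.00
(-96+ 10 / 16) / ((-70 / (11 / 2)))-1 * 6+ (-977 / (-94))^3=18676310357 / 16611680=1124.29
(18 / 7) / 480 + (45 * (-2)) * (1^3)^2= -89.99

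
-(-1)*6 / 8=3 / 4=0.75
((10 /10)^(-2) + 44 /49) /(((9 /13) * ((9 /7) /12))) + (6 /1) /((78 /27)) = 22657 /819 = 27.66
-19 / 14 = -1.36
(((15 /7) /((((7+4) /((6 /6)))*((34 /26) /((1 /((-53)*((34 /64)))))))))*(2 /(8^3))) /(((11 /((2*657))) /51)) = -384345 /3052588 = -0.13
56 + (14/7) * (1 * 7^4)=4858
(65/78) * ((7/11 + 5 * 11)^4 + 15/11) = 233805379835/29282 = 7984611.02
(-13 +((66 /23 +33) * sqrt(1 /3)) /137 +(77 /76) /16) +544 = 275 * sqrt(3) /3151 +645773 /1216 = 531.21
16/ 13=1.23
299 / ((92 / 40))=130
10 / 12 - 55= -325 / 6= -54.17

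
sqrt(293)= 17.12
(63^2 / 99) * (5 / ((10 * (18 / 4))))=49 / 11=4.45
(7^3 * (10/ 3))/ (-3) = -381.11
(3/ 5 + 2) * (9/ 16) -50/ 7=-3181/ 560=-5.68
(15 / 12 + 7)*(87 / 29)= 99 / 4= 24.75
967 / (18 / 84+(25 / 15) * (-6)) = -13538 / 137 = -98.82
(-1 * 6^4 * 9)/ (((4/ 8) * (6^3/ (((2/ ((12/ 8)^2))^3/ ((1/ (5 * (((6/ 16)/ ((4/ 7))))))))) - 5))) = -1632960/ 6211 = -262.91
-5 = -5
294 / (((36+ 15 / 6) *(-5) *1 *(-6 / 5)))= 14 / 11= 1.27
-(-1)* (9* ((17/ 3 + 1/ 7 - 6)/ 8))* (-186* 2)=558/ 7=79.71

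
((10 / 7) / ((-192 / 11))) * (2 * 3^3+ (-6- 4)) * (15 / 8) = -3025 / 448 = -6.75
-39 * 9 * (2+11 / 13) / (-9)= 111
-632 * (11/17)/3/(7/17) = -6952/21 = -331.05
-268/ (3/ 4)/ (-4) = 89.33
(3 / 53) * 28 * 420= 35280 / 53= 665.66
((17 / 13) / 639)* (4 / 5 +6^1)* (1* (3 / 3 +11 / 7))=0.04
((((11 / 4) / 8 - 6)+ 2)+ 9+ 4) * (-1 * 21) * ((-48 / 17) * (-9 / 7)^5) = -158900859 / 81634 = -1946.50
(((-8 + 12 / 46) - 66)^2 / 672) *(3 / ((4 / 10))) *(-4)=-898880 / 3703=-242.74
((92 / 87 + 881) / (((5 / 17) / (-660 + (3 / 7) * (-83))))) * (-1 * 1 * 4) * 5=41720310.33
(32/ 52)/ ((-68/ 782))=-92/ 13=-7.08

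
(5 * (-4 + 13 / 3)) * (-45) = -75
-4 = -4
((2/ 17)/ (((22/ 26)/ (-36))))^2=876096/ 34969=25.05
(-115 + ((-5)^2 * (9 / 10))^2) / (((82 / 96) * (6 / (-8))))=-25040 / 41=-610.73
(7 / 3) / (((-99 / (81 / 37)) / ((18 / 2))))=-189 / 407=-0.46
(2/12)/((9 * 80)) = 0.00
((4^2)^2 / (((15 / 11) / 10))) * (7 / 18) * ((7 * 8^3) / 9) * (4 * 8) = 2260729856 / 243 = 9303415.05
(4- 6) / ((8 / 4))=-1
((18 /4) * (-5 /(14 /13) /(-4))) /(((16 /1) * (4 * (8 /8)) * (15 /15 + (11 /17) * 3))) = 1989 /71680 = 0.03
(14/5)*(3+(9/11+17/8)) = 3661/220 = 16.64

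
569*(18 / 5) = 10242 / 5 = 2048.40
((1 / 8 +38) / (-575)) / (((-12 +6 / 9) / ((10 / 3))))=61 / 3128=0.02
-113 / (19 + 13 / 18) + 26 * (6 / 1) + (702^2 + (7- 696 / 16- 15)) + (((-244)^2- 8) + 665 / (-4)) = 784215619 / 1420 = 552264.52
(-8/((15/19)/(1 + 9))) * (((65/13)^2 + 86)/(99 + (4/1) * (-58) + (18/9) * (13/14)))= 39368/459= 85.77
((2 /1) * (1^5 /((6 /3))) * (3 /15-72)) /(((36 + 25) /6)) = -2154 /305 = -7.06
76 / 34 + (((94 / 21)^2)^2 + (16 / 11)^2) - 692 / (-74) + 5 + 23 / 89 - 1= 552516738298135 / 1317356144181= 419.41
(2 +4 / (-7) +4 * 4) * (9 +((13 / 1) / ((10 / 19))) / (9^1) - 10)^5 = 5818728545977 / 20667150000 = 281.54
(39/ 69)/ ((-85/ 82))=-1066/ 1955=-0.55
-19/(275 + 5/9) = -171/2480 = -0.07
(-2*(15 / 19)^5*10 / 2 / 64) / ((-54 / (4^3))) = 140625 / 2476099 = 0.06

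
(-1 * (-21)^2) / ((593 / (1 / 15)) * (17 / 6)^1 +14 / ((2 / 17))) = -98 / 5627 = -0.02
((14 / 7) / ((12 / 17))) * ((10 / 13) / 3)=85 / 117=0.73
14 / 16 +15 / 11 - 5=-243 / 88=-2.76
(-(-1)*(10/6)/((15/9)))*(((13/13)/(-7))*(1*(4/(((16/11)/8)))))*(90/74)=-990/259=-3.82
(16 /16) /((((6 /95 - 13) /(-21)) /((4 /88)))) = 1995 /27038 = 0.07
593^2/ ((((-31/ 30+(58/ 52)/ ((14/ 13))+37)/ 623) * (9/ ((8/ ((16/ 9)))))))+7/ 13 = 598081211497/ 202033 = 2960314.46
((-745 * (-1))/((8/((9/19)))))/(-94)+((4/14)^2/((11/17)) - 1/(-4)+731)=5628883489/7701232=730.91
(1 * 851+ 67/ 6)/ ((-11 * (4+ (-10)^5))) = 5173/ 6599736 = 0.00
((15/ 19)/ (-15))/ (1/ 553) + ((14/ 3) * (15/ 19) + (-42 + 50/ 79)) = -100249/ 1501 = -66.79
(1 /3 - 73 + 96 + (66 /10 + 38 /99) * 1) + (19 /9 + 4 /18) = 16162 /495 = 32.65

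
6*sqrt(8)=12*sqrt(2)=16.97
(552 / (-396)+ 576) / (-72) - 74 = -97393 / 1188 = -81.98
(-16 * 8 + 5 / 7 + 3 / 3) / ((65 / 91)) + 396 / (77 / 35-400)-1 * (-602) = 468746 / 1105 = 424.20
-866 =-866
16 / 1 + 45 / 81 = 149 / 9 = 16.56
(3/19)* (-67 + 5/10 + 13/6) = -193/19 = -10.16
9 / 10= 0.90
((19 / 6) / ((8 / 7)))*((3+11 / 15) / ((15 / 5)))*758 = 352849 / 135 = 2613.70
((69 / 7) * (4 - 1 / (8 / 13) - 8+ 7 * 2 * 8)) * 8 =58719 / 7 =8388.43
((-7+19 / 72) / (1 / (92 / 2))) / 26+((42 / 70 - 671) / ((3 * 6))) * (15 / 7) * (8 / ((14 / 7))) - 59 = -390.16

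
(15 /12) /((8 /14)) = 35 /16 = 2.19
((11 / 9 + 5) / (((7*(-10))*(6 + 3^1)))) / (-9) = 4 / 3645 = 0.00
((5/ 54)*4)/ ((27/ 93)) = 310/ 243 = 1.28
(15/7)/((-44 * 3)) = -5/308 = -0.02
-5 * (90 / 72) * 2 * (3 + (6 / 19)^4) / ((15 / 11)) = -7191415 / 260642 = -27.59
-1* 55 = -55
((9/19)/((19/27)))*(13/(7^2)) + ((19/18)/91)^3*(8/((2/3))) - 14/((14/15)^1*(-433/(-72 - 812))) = -1742893468259975/57247370649378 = -30.44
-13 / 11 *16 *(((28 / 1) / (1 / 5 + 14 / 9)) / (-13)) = 20160 / 869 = 23.20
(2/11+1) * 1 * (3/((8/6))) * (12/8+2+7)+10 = 3337/88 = 37.92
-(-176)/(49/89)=15664/49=319.67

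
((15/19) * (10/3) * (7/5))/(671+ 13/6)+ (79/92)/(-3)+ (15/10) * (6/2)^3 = 121694897/3025788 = 40.22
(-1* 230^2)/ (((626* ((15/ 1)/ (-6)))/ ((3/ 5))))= 6348/ 313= 20.28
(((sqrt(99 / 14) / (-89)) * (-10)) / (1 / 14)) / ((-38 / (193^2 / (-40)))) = 111747 * sqrt(154) / 13528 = 102.51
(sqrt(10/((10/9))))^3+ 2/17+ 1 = 478/17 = 28.12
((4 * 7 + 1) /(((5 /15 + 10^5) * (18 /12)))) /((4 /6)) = 87 /300001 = 0.00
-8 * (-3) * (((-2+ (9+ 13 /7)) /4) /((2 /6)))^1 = 1116 /7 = 159.43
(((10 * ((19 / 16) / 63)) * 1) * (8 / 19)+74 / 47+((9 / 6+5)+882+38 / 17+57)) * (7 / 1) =95578801 / 14382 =6645.72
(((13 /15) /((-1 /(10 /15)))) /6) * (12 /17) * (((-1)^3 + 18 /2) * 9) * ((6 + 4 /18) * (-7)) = 163072 /765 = 213.17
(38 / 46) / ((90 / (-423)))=-893 / 230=-3.88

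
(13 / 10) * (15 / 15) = 13 / 10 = 1.30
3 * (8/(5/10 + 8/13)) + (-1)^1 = 595/29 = 20.52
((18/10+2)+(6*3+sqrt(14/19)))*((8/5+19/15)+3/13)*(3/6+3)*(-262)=-60371612/975 -553868*sqrt(266)/3705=-64357.74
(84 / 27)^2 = 784 / 81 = 9.68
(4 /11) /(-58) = -2 /319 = -0.01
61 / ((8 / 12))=183 / 2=91.50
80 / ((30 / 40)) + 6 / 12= 643 / 6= 107.17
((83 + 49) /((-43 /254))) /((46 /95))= -1592580 /989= -1610.29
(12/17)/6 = 2/17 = 0.12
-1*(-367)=367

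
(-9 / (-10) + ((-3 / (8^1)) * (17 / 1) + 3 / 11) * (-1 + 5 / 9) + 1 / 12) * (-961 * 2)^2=750822573 / 55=13651319.51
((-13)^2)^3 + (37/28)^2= 3784219625/784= 4826810.75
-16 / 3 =-5.33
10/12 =5/6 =0.83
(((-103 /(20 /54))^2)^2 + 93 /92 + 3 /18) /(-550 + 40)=-11728265.25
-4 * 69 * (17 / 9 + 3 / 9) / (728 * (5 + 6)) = -230 / 3003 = -0.08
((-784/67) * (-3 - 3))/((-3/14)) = -21952/67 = -327.64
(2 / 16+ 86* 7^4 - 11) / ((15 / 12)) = 1651801 / 10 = 165180.10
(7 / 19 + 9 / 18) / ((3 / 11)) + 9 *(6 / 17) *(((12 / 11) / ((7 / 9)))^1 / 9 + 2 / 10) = 1073069 / 248710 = 4.31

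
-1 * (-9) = 9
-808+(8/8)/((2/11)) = -802.50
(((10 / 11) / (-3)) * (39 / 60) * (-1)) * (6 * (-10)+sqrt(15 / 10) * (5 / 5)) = -11.58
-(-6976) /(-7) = -6976 /7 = -996.57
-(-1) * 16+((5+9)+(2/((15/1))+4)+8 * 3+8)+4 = 1052/15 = 70.13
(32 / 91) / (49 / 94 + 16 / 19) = 57152 / 221585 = 0.26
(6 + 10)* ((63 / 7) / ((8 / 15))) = 270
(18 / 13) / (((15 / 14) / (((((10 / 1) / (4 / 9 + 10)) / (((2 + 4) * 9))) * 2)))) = 0.05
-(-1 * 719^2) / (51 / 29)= 14991869 / 51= 293958.22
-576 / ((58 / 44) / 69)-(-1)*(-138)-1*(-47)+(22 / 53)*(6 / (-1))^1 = -46485199 / 1537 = -30244.11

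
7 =7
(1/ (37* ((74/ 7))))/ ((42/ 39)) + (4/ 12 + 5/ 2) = 46585/ 16428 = 2.84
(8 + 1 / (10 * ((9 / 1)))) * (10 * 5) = 3605 / 9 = 400.56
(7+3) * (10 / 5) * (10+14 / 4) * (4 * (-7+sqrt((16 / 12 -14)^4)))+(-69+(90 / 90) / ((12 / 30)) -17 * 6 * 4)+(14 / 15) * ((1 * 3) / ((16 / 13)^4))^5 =499434654627283370635555315687 / 3022314549036572936765440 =165249.07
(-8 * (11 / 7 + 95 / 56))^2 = 33489 / 49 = 683.45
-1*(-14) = 14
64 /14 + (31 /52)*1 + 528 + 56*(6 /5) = 1092669 /1820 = 600.37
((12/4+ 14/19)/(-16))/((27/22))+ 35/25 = 24823/20520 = 1.21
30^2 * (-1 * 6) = -5400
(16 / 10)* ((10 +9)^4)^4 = 2307531308540969341448 / 5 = 461506261708193868289.60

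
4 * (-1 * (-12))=48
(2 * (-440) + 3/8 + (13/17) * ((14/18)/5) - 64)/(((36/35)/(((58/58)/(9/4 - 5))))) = 40419799/121176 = 333.56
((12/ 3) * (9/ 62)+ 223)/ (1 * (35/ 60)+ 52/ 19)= 1580268/ 23467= 67.34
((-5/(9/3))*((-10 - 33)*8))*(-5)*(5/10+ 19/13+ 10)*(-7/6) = 4680550/117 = 40004.70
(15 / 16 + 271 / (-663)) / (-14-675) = -5609 / 7308912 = -0.00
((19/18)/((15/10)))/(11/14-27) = -266/9909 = -0.03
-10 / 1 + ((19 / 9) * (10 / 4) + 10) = 5.28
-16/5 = -3.20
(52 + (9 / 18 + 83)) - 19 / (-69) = 135.78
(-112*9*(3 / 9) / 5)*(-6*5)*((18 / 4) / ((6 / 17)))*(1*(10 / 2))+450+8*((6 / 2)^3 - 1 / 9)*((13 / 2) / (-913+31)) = 511875638 / 3969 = 128968.41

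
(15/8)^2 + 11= 929/64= 14.52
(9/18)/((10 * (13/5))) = 1/52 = 0.02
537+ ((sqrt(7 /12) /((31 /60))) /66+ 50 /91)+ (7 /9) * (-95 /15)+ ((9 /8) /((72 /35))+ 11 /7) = 5 * sqrt(21) /1023+ 84087083 /157248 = 534.76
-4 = -4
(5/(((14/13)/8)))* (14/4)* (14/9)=1820/9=202.22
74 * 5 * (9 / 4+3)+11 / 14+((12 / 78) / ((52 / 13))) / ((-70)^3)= 17330221999 / 8918000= 1943.29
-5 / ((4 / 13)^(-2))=-80 / 169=-0.47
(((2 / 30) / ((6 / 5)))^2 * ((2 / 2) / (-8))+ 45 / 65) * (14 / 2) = 4.84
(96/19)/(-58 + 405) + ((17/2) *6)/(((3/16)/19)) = 34072720/6593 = 5168.01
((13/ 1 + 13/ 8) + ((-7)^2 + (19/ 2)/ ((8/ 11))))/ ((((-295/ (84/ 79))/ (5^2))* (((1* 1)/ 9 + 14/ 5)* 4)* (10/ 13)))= -15073695/ 19538912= -0.77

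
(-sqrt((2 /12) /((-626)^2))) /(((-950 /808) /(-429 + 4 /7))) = -302899 * sqrt(6) /3122175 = -0.24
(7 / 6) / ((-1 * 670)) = -7 / 4020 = -0.00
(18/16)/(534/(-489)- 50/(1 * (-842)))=-205869/188968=-1.09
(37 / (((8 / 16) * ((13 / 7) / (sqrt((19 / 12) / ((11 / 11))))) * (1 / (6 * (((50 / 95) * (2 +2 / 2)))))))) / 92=5.16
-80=-80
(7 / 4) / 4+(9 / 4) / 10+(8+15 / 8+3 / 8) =10.91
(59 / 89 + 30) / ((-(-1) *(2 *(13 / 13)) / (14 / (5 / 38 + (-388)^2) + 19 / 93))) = 296757843131 / 94700087058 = 3.13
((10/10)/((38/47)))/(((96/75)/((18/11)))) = 10575/6688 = 1.58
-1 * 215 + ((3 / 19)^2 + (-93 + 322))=5063 / 361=14.02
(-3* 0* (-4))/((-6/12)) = 0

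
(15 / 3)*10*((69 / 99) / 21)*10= 11500 / 693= 16.59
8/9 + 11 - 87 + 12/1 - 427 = -4411/9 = -490.11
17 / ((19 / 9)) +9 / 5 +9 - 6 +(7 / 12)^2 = 180479 / 13680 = 13.19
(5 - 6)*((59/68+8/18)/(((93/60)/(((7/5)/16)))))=-5621/75888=-0.07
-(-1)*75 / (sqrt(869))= 75*sqrt(869) / 869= 2.54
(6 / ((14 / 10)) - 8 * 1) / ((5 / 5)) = -3.71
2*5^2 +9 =59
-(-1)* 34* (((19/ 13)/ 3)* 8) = 5168/ 39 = 132.51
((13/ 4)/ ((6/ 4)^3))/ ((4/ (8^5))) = 212992/ 27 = 7888.59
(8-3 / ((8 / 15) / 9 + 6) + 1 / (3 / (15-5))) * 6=26597 / 409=65.03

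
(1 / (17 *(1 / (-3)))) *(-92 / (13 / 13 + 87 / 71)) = 9798 / 1343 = 7.30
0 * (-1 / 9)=0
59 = 59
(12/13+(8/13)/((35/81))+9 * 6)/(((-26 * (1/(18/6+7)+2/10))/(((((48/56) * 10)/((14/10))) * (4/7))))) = -10255200/405769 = -25.27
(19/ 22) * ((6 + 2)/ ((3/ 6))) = 152/ 11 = 13.82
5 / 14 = 0.36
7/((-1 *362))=-7/362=-0.02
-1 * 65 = -65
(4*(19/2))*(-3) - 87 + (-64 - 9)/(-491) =-98618/491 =-200.85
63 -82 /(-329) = 20809 /329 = 63.25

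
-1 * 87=-87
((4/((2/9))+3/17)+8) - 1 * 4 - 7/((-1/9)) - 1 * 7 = 1329/17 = 78.18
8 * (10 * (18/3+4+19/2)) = 1560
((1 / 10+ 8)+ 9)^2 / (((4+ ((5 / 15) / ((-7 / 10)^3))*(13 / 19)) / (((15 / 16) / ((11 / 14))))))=12005506611 / 114759040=104.61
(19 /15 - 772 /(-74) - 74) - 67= -71762 /555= -129.30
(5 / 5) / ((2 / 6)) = 3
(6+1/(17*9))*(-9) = -919/17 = -54.06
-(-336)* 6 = 2016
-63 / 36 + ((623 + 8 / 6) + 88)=8527 / 12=710.58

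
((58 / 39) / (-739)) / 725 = -2 / 720525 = -0.00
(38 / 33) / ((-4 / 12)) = -38 / 11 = -3.45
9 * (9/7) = 81/7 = 11.57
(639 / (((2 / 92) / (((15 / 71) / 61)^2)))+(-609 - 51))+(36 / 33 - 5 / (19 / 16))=-36595290722 / 55215919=-662.77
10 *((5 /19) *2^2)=200 /19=10.53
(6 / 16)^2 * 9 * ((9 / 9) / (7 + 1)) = 81 / 512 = 0.16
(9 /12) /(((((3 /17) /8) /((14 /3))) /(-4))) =-634.67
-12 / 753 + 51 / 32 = 12673 / 8032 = 1.58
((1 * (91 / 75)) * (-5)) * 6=-182 / 5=-36.40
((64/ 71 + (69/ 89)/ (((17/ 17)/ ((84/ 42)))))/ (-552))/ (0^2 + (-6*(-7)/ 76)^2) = -2796667/ 192280851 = -0.01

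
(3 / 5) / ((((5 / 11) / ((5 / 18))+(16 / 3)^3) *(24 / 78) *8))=11583 / 7286720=0.00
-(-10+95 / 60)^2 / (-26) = 10201 / 3744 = 2.72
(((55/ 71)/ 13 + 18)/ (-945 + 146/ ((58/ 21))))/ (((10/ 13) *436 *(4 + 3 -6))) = -483401/ 8008936320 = -0.00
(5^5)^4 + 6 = 95367431640631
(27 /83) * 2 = 54 /83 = 0.65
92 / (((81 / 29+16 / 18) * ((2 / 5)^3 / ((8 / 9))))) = 333500 / 961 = 347.03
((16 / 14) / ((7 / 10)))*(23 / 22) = 920 / 539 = 1.71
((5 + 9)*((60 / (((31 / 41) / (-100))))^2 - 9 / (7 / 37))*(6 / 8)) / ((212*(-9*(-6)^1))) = 47067964443 / 814928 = 57757.21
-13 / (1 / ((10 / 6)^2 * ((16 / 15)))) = -1040 / 27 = -38.52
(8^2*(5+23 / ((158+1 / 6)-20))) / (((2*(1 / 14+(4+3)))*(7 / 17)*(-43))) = -4659904 / 3529053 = -1.32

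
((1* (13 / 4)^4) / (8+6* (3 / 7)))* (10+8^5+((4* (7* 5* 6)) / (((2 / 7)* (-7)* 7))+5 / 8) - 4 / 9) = 470969833243 / 1363968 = 345293.90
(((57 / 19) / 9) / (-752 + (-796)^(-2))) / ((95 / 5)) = -633616 / 27159316167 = -0.00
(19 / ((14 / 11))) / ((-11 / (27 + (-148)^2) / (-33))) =1964391 / 2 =982195.50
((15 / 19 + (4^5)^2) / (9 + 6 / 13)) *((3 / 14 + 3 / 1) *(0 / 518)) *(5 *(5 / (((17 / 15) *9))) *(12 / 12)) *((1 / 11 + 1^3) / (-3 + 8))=0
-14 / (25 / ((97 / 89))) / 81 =-0.01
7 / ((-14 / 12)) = -6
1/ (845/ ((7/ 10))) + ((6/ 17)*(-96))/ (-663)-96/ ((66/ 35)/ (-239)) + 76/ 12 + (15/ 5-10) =980482376059/ 80587650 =12166.66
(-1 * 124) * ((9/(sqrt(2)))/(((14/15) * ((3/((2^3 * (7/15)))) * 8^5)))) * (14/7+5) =-651 * sqrt(2)/4096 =-0.22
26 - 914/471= 24.06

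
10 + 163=173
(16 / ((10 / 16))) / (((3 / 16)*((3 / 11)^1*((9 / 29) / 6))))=9678.70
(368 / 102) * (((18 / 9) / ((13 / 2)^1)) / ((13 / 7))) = 5152 / 8619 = 0.60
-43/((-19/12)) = 27.16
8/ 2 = 4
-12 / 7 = -1.71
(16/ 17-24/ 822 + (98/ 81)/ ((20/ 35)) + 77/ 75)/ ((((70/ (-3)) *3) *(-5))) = 38257357/ 3301357500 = 0.01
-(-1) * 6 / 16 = 0.38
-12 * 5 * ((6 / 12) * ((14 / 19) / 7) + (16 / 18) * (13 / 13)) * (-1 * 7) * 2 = 45080 / 57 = 790.88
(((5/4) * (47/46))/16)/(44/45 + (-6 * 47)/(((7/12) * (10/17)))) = -74025/761224192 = -0.00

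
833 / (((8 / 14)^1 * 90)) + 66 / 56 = 43787 / 2520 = 17.38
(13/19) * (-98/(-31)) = 1274/589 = 2.16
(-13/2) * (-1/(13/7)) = 7/2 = 3.50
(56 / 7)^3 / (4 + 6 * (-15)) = -256 / 43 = -5.95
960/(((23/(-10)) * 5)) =-1920/23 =-83.48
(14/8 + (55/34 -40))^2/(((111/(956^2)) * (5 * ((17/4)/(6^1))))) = 2835523454408/908905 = 3119713.78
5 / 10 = 1 / 2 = 0.50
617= 617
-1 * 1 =-1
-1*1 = -1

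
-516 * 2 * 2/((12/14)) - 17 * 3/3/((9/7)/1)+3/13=-283256/117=-2420.99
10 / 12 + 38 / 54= 83 / 54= 1.54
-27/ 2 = -13.50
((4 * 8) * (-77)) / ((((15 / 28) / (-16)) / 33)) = 12142592 / 5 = 2428518.40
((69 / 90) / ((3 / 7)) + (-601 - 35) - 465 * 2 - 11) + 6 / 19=-2693071 / 1710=-1574.90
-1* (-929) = 929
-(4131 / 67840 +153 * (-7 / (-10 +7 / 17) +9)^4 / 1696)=-38725484386798611 / 47889053866240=-808.65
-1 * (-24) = 24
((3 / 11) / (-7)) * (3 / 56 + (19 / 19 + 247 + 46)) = -4491 / 392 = -11.46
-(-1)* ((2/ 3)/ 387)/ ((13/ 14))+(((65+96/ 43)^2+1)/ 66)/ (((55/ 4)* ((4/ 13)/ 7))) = 8900750215/ 78528879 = 113.34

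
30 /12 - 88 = -171 /2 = -85.50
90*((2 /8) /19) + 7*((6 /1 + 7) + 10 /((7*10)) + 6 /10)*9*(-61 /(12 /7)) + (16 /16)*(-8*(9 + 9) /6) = -11715729 /380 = -30830.87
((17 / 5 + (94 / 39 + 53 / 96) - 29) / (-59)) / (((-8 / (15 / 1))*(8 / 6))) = -423777 / 785408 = -0.54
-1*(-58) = 58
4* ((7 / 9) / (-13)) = -28 / 117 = -0.24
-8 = -8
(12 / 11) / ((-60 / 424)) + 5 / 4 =-1421 / 220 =-6.46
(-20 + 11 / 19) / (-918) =41 / 1938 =0.02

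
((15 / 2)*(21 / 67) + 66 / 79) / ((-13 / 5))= -168645 / 137618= -1.23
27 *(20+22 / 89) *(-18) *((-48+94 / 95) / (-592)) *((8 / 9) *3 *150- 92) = -75290556726 / 312835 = -240671.78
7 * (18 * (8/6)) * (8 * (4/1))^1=5376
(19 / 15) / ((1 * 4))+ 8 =499 / 60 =8.32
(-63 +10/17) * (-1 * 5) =5305/17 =312.06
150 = 150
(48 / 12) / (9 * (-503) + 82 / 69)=-276 / 312281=-0.00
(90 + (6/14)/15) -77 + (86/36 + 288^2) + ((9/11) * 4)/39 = 7473821479/90090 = 82959.50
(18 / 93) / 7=6 / 217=0.03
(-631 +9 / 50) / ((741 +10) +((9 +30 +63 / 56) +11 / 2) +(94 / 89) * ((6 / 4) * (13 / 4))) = -11228596 / 14271575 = -0.79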